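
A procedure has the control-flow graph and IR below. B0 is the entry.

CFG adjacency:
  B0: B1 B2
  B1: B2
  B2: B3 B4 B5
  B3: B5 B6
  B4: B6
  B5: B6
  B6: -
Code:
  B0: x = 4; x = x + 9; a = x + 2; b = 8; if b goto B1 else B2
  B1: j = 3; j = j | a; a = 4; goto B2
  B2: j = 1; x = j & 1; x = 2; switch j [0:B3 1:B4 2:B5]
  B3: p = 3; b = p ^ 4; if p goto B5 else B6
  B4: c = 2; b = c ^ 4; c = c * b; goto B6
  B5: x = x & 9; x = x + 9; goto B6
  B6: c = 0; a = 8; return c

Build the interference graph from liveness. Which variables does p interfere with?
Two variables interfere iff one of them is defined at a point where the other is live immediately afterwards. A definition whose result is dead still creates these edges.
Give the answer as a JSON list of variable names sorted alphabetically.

Answer: ["b", "x"]

Analysis:
def/use:
  B0 def {a,b,x} use ∅
  B1 def {a,j} use {a}
  B2 def {j,x} use ∅
  B3 def {b,p} use ∅
  B4 def {b,c} use ∅
  B5 def {x} use {x}
  B6 def {a,c} use ∅

Liveness:
  live B0: ∅→{a}
  live B1: {a}→∅
  live B2: ∅→{x}
  live B3: {x}→{x}
  live B4: ∅→∅
  live B5: {x}→∅
  live B6: ∅→∅

Interference:
  a — {b,c,j}
  b — {a,c,p,x}
  c — {a,b}
  j — {a,x}
  p — {b,x}
  x — {b,j,p}

N(p) = ["b", "x"]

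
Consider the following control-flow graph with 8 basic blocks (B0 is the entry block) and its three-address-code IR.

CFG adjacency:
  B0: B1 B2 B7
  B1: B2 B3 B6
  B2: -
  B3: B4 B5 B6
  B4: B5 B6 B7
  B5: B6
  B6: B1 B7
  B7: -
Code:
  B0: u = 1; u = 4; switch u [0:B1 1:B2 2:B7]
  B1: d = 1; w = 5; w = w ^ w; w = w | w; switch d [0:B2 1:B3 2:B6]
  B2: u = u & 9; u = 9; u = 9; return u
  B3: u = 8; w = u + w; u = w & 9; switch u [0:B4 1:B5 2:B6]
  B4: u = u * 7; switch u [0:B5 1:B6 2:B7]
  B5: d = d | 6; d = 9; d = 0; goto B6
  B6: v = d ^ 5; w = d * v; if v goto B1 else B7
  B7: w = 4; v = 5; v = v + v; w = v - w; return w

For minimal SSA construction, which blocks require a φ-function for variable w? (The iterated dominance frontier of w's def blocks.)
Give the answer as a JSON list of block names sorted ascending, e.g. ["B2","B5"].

Answer: ["B1", "B2", "B6", "B7"]

Working:
idom tree: B1←B0 B2←B0 B3←B1 B4←B3 B5←B3 B6←B1 B7←B0
Dom at joins:
  B1: preds {B0,B6}: {B0} ∩ {B0,B1,B6} = {B0}; idom=B0
  B2: preds {B0,B1}: {B0} ∩ {B0,B1} = {B0}; idom=B0
  B5: preds {B3,B4}: {B0,B1,B3} ∩ {B0,B1,B3,B4} = {B0,B1,B3}; idom=B3
  B6: preds {B1,B3,B4,B5}: {B0,B1} ∩ {B0,B1,B3} ∩ {B0,B1,B3,B4} ∩ {B0,B1,B3,B5} = {B0,B1}; idom=B1
  B7: preds {B0,B4,B6}: {B0} ∩ {B0,B1,B3,B4} ∩ {B0,B1,B6} = {B0}; idom=B0

DF derivation:
  B1←B0: walk · to B0
  B1←B6: walk B6→B1 to B0
  B2←B0: walk · to B0
  B2←B1: walk B1 to B0
  B5←B3: walk · to B3
  B5←B4: walk B4 to B3
  B6←B1: walk · to B1
  B6←B3: walk B3 to B1
  B6←B4: walk B4→B3 to B1
  B6←B5: walk B5→B3 to B1
  B7←B0: walk · to B0
  B7←B4: walk B4→B3→B1 to B0
  B7←B6: walk B6→B1 to B0
  DF(B0)=∅
  DF(B1)={B1,B2,B7}
  DF(B2)=∅
  DF(B3)={B6,B7}
  DF(B4)={B5,B6,B7}
  DF(B5)={B6}
  DF(B6)={B1,B7}
  DF(B7)=∅

φ for w: defs {B1,B3,B6,B7}
  DF⁺ = {B1,B2,B6,B7}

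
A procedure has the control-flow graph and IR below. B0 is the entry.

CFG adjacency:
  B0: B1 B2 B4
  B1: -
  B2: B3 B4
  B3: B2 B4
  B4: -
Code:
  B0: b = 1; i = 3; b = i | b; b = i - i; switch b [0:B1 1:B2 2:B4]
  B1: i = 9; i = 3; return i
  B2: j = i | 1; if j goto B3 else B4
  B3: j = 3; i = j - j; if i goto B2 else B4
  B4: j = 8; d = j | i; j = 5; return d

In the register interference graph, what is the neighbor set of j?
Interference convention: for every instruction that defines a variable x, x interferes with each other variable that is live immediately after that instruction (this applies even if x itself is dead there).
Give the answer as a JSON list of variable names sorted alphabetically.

Per-block:
  B0 def {b,i} use ∅
  B1 def {i} use ∅
  B2 def {j} use {i}
  B3 def {i,j} use ∅
  B4 def {d,j} use {i}

Liveness:
  B0: in=∅ out={i}
  B1: in=∅ out=∅
  B2: in={i} out={i}
  B3: in=∅ out={i}
  B4: in={i} out=∅

Interference:
  b↔{i}
  d↔{j}
  i↔{b,j}
  j↔{d,i}

N(j) = ["d", "i"]

Answer: ["d", "i"]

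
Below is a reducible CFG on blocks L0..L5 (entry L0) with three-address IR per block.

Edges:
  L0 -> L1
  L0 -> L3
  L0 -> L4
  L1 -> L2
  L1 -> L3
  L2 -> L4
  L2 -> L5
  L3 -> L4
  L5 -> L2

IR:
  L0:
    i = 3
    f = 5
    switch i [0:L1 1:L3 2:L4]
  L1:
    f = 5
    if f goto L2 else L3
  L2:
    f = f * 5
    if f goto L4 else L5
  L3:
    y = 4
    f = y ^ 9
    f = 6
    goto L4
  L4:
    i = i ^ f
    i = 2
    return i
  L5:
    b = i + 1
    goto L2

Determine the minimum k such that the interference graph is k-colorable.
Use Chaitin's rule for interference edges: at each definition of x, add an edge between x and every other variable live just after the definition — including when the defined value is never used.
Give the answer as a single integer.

def/use:
  L0: {f,i} / ∅
  L1: {f} / ∅
  L2: {f} / {f}
  L3: {f,y} / ∅
  L4: {i} / {f,i}
  L5: {b} / {i}

Liveness:
  L0: in=∅ out={f,i}
  L1: in={i} out={f,i}
  L2: in={f,i} out={f,i}
  L3: in={i} out={f,i}
  L4: in={f,i} out=∅
  L5: in={f,i} out={f,i}

Interfere edges:
  b↔{f,i}
  f↔{b,i}
  i↔{b,f,y}
  y↔{i}

Registers:
  {b,f,i} pairwise interfere (3-clique) ⇒ χ ≥ 3
  assign b→R1 f→R2 i→R0 y→R1 — no edge inside a register ⇒ χ ≤ 3
  χ = 3

Answer: 3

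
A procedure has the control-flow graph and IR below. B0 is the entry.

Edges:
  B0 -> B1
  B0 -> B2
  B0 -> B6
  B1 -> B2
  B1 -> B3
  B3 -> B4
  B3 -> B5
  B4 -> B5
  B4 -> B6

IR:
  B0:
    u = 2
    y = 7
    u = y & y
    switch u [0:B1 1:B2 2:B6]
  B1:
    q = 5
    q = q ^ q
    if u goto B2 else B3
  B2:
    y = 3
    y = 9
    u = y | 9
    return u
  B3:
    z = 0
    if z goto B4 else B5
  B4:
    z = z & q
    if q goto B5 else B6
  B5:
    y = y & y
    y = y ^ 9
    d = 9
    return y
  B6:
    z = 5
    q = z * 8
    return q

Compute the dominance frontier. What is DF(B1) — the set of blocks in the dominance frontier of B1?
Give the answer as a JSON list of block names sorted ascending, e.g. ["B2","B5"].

Answer: ["B2", "B6"]

Analysis:
idom tree: B1←B0 B2←B0 B3←B1 B4←B3 B5←B3 B6←B0
Join-block Dom:
  B2: preds {B0,B1}: {B0} ∩ {B0,B1} = {B0}; idom=B0
  B5: preds {B3,B4}: {B0,B1,B3} ∩ {B0,B1,B3,B4} = {B0,B1,B3}; idom=B3
  B6: preds {B0,B4}: {B0} ∩ {B0,B1,B3,B4} = {B0}; idom=B0

DF walk-up:
  B2←B0: walk · to B0
  B2←B1: walk B1 to B0
  B5←B3: walk · to B3
  B5←B4: walk B4 to B3
  B6←B0: walk · to B0
  B6←B4: walk B4→B3→B1 to B0
  B0 → ∅
  B1 → {B2,B6}
  B2 → ∅
  B3 → {B6}
  B4 → {B5,B6}
  B5 → ∅
  B6 → ∅

DF(B1) = ["B2", "B6"]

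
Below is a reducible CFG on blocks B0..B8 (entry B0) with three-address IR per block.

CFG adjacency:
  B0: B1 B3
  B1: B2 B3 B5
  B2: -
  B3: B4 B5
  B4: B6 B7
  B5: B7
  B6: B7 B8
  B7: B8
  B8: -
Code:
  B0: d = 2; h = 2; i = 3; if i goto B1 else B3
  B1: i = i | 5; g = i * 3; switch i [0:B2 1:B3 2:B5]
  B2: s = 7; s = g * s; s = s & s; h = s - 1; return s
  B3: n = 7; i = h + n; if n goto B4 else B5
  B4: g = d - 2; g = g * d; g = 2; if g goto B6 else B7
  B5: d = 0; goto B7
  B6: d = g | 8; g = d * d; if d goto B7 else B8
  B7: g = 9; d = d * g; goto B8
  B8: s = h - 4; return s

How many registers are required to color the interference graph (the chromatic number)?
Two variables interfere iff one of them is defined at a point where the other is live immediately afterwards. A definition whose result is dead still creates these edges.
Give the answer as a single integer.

Answer: 4

Working:
Block summaries:
  B0: def={d,h,i} ue=∅
  B1: def={g,i} ue={i}
  B2: def={h,s} ue={g}
  B3: def={i,n} ue={h}
  B4: def={g} ue={d}
  B5: def={d} ue=∅
  B6: def={d,g} ue={g}
  B7: def={d,g} ue={d}
  B8: def={s} ue={h}

Live sets:
  B0: in=∅ out={d,h,i}
  B1: in={d,h,i} out={d,g,h}
  B2: in={g} out=∅
  B3: in={d,h} out={d,h}
  B4: in={d,h} out={d,g,h}
  B5: in={h} out={d,h}
  B6: in={g,h} out={d,h}
  B7: in={d,h} out={h}
  B8: in={h} out=∅

Interfere edges:
  d: {g,h,i,n}
  g: {d,h,i,s}
  h: {d,g,i,n,s}
  i: {d,g,h,n}
  n: {d,h,i}
  s: {g,h}

Registers:
  lower bound: {d,g,h,i} mutually conflict ⇒ χ ≥ 4
  4-colouring: r0={h}  r1={d,s}  r2={g,n}  r3={i}
  χ = 4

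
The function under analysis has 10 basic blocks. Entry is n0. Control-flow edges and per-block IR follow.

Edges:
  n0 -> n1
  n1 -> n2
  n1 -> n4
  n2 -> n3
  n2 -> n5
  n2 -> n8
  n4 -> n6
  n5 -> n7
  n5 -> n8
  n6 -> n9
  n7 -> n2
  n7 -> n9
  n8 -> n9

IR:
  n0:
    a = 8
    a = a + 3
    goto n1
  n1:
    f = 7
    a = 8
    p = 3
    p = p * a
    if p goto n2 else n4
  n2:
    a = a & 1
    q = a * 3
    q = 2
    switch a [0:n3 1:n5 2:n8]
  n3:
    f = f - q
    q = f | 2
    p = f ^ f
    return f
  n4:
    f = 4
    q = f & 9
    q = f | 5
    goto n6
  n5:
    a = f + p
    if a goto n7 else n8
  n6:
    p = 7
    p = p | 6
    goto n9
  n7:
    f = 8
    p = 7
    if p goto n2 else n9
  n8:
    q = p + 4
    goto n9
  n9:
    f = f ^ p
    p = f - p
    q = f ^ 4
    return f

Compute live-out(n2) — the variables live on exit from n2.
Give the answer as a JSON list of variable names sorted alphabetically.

Block summaries:
  n0 def {a} use ∅
  n1 def {a,f,p} use ∅
  n2 def {a,q} use {a}
  n3 def {f,p,q} use {f,q}
  n4 def {f,q} use ∅
  n5 def {a} use {f,p}
  n6 def {p} use ∅
  n7 def {f,p} use ∅
  n8 def {q} use {p}
  n9 def {f,p,q} use {f,p}

Backward fixpoint:
  n0: in=∅ out=∅
  n1: in=∅ out={a,f,p}
  n2: in={a,f,p} out={f,p,q}
  n3: in={f,q} out=∅
  n4: in=∅ out={f}
  n5: in={f,p} out={a,f,p}
  n6: in={f} out={f,p}
  n7: in={a} out={a,f,p}
  n8: in={f,p} out={f,p}
  n9: in={f,p} out=∅

live-out(n2) = ["f", "p", "q"]

Answer: ["f", "p", "q"]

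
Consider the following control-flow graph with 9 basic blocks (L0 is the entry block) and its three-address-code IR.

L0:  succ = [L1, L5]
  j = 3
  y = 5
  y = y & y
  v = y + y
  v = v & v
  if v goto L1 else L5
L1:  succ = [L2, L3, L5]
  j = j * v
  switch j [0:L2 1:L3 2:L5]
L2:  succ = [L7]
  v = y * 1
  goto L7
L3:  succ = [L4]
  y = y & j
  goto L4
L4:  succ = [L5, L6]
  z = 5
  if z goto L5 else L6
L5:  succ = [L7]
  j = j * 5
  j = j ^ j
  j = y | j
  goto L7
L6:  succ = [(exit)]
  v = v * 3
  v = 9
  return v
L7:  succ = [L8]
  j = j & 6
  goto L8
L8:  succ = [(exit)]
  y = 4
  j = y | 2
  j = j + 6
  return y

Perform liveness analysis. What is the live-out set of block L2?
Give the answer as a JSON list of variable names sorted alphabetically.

Per-block:
  L0: def={j,v,y} ue=∅
  L1: def={j} ue={j,v}
  L2: def={v} ue={y}
  L3: def={y} ue={j,y}
  L4: def={z} ue=∅
  L5: def={j} ue={j,y}
  L6: def={v} ue={v}
  L7: def={j} ue={j}
  L8: def={j,y} ue=∅

Live sets:
  L0 li=∅ lo={j,v,y}
  L1 li={j,v,y} lo={j,v,y}
  L2 li={j,y} lo={j}
  L3 li={j,v,y} lo={j,v,y}
  L4 li={j,v,y} lo={j,v,y}
  L5 li={j,y} lo={j}
  L6 li={v} lo=∅
  L7 li={j} lo=∅
  L8 li=∅ lo=∅

live-out(L2) = ["j"]

Answer: ["j"]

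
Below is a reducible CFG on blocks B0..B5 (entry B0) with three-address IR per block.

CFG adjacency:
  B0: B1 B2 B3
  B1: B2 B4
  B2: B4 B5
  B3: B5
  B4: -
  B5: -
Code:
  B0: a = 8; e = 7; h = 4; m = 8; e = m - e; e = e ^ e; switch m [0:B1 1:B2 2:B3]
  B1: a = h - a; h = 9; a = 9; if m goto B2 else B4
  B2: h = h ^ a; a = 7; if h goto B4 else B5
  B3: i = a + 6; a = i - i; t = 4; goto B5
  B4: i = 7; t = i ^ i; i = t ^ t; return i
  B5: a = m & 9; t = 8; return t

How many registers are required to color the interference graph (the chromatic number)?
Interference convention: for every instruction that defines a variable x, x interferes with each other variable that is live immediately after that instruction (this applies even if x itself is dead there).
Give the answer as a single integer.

def/use:
  B0 def {a,e,h,m} use ∅
  B1 def {a,h} use {a,h,m}
  B2 def {a,h} use {a,h}
  B3 def {a,i,t} use {a}
  B4 def {i,t} use ∅
  B5 def {a,t} use {m}

Live sets:
  B0: in=∅ out={a,h,m}
  B1: in={a,h,m} out={a,h,m}
  B2: in={a,h,m} out={m}
  B3: in={a,m} out={m}
  B4: in=∅ out=∅
  B5: in={m} out=∅

Interfere edges:
  a — {e,h,m}
  e — {a,h,m}
  h — {a,e,m}
  i — {m}
  m — {a,e,h,i,t}
  t — {m}

Chromatic number:
  lower bound: {a,e,h,m} mutually conflict ⇒ χ ≥ 4
  4-colouring: r0={m}  r1={a,i,t}  r2={e}  r3={h}
  χ = 4

Answer: 4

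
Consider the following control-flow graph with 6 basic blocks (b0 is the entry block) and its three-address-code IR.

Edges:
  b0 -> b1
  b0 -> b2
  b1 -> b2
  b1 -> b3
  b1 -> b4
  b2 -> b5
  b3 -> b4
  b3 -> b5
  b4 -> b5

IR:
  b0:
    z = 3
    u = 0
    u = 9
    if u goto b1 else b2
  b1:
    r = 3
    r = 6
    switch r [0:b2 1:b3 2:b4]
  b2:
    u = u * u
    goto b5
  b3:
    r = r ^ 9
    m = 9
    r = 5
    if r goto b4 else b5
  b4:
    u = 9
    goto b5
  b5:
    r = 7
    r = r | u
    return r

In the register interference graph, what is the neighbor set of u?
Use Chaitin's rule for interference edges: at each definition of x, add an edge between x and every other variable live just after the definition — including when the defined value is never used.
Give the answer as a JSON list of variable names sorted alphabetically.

Answer: ["m", "r"]

Analysis:
Per-block:
  b0: def={u,z} ue=∅
  b1: def={r} ue=∅
  b2: def={u} ue={u}
  b3: def={m,r} ue={r}
  b4: def={u} ue=∅
  b5: def={r} ue={u}

Backward fixpoint:
  b0: in=∅ out={u}
  b1: in={u} out={r,u}
  b2: in={u} out={u}
  b3: in={r,u} out={u}
  b4: in=∅ out={u}
  b5: in={u} out=∅

Interfere edges:
  m↔{u}
  r↔{u}
  u↔{m,r}
  z↔∅

N(u) = ["m", "r"]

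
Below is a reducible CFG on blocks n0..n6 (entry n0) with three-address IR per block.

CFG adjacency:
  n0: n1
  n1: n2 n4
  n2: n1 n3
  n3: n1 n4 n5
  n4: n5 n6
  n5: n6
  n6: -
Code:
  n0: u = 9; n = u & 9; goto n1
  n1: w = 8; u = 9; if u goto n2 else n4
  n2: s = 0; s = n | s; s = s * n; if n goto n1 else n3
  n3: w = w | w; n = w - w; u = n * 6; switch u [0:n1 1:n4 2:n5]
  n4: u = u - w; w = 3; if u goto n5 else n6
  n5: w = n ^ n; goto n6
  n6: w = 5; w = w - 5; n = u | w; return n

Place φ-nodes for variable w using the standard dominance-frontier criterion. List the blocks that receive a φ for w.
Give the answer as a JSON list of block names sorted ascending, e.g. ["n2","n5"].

idom tree: n1←n0 n2←n1 n3←n2 n4←n1 n5←n1 n6←n1
Dom at joins:
  n1: preds {n0,n2,n3}: {n0} ∩ {n0,n1,n2} ∩ {n0,n1,n2,n3} = {n0}; idom=n0
  n4: preds {n1,n3}: {n0,n1} ∩ {n0,n1,n2,n3} = {n0,n1}; idom=n1
  n5: preds {n3,n4}: {n0,n1,n2,n3} ∩ {n0,n1,n4} = {n0,n1}; idom=n1
  n6: preds {n4,n5}: {n0,n1,n4} ∩ {n0,n1,n5} = {n0,n1}; idom=n1

Frontier:
  n1←n0: walk · to n0
  n1←n2: walk n2→n1 to n0
  n1←n3: walk n3→n2→n1 to n0
  n4←n1: walk · to n1
  n4←n3: walk n3→n2 to n1
  n5←n3: walk n3→n2 to n1
  n5←n4: walk n4 to n1
  n6←n4: walk n4 to n1
  n6←n5: walk n5 to n1
  DF(n0)=∅
  DF(n1)={n1}
  DF(n2)={n1,n4,n5}
  DF(n3)={n1,n4,n5}
  DF(n4)={n5,n6}
  DF(n5)={n6}
  DF(n6)=∅

φ for w: defs {n1,n3,n4,n5,n6}
  DF⁺ = {n1,n4,n5,n6}

Answer: ["n1", "n4", "n5", "n6"]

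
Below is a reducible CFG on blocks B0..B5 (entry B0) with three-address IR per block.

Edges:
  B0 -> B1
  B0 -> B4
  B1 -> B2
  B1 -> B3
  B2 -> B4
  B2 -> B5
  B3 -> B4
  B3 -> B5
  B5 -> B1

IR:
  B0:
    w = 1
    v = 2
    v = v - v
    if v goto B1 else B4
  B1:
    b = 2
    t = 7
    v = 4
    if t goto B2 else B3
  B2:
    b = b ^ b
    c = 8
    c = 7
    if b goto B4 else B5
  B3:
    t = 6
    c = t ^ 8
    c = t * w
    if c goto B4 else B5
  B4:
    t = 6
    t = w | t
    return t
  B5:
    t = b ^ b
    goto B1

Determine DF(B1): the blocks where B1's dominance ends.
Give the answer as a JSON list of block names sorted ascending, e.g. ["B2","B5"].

idom tree: B1←B0 B2←B1 B3←B1 B4←B0 B5←B1
Join-block Dom:
  B1: preds {B0,B5}: {B0} ∩ {B0,B1,B5} = {B0}; idom=B0
  B4: preds {B0,B2,B3}: {B0} ∩ {B0,B1,B2} ∩ {B0,B1,B3} = {B0}; idom=B0
  B5: preds {B2,B3}: {B0,B1,B2} ∩ {B0,B1,B3} = {B0,B1}; idom=B1

DF walk-up:
  B1←B0: walk · to B0
  B1←B5: walk B5→B1 to B0
  B4←B0: walk · to B0
  B4←B2: walk B2→B1 to B0
  B4←B3: walk B3→B1 to B0
  B5←B2: walk B2 to B1
  B5←B3: walk B3 to B1
  B0 → ∅
  B1 → {B1,B4}
  B2 → {B4,B5}
  B3 → {B4,B5}
  B4 → ∅
  B5 → {B1}

DF(B1) = ["B1", "B4"]

Answer: ["B1", "B4"]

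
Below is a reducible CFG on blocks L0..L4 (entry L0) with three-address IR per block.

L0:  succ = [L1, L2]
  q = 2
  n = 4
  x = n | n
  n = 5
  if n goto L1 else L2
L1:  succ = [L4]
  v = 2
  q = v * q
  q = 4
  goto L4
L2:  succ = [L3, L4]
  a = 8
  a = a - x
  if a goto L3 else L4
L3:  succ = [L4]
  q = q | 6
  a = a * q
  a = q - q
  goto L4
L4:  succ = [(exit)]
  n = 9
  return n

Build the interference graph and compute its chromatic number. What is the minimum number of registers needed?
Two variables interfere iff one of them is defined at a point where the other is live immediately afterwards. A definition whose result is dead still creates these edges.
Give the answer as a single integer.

Answer: 3

Derivation:
Per-block:
  L0: def={n,q,x} ue=∅
  L1: def={q,v} ue={q}
  L2: def={a} ue={x}
  L3: def={a,q} ue={a,q}
  L4: def={n} ue=∅

Backward fixpoint:
  live L0: ∅→{q,x}
  live L1: {q}→∅
  live L2: {q,x}→{a,q}
  live L3: {a,q}→∅
  live L4: ∅→∅

Interference:
  a↔{q,x}
  n↔{q,x}
  q↔{a,n,v,x}
  v↔{q}
  x↔{a,n,q}

Chromatic number:
  clique {a,q,x} ⇒ need ≥ 3
  3-colouring: r0={q}  r1={v,x}  r2={a,n}
  χ = 3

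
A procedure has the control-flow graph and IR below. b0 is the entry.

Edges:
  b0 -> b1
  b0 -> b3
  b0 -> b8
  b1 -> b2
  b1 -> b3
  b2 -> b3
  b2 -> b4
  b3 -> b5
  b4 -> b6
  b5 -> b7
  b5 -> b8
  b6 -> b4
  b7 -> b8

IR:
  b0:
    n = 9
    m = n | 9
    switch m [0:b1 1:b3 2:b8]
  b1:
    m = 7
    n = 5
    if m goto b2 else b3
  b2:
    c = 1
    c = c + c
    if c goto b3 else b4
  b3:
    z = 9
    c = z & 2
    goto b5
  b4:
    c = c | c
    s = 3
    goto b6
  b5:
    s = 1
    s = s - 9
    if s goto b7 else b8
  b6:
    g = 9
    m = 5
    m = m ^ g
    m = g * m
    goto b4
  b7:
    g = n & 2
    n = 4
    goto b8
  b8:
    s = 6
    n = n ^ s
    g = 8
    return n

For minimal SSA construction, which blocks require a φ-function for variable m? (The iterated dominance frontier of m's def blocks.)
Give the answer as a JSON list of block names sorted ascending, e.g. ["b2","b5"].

Answer: ["b3", "b4", "b8"]

Analysis:
idom tree: b1←b0 b2←b1 b3←b0 b4←b2 b5←b3 b6←b4 b7←b5 b8←b0
Dom at joins:
  b3: preds {b0,b1,b2}: {b0} ∩ {b0,b1} ∩ {b0,b1,b2} = {b0}; idom=b0
  b4: preds {b2,b6}: {b0,b1,b2} ∩ {b0,b1,b2,b4,b6} = {b0,b1,b2}; idom=b2
  b8: preds {b0,b5,b7}: {b0} ∩ {b0,b3,b5} ∩ {b0,b3,b5,b7} = {b0}; idom=b0

Frontier:
  join b3 pred b0: · stop@b0
  join b3 pred b1: b1 stop@b0
  join b3 pred b2: b2→b1 stop@b0
  join b4 pred b2: · stop@b2
  join b4 pred b6: b6→b4 stop@b2
  join b8 pred b0: · stop@b0
  join b8 pred b5: b5→b3 stop@b0
  join b8 pred b7: b7→b5→b3 stop@b0
  b0 → ∅
  b1 → {b3}
  b2 → {b3}
  b3 → {b8}
  b4 → {b4}
  b5 → {b8}
  b6 → {b4}
  b7 → {b8}
  b8 → ∅

φ for m: defs {b0,b1,b6}
  DF⁺ = {b3,b4,b8}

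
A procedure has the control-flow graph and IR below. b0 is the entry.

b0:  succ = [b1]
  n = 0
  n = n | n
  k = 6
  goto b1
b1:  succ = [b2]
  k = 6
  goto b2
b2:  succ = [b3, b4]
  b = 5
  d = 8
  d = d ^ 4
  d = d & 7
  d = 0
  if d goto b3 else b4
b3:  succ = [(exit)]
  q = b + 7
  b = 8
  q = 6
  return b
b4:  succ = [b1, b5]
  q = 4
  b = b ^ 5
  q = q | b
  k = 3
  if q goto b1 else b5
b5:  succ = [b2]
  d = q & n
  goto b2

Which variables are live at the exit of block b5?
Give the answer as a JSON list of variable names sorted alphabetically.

Answer: ["n"]

Derivation:
Per-block:
  b0: def={k,n} ue=∅
  b1: def={k} ue=∅
  b2: def={b,d} ue=∅
  b3: def={b,q} ue={b}
  b4: def={b,k,q} ue={b}
  b5: def={d} ue={n,q}

Backward fixpoint:
  live b0: ∅→{n}
  live b1: {n}→{n}
  live b2: {n}→{b,n}
  live b3: {b}→∅
  live b4: {b,n}→{n,q}
  live b5: {n,q}→{n}

live-out(b5) = ["n"]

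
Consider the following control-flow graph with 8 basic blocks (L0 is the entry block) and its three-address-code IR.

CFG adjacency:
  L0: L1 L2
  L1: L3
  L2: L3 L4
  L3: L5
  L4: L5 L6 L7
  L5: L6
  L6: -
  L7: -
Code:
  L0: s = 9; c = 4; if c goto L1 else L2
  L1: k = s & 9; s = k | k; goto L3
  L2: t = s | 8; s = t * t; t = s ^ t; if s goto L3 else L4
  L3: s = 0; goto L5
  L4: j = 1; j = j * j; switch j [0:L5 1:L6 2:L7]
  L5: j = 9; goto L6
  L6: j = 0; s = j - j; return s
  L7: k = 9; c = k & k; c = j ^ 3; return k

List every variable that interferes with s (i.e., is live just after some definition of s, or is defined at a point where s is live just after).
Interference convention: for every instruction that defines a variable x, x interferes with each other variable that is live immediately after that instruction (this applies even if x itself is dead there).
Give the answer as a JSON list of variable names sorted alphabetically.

Answer: ["c", "t"]

Derivation:
Per-block:
  L0: def={c,s} ue=∅
  L1: def={k,s} ue={s}
  L2: def={s,t} ue={s}
  L3: def={s} ue=∅
  L4: def={j} ue=∅
  L5: def={j} ue=∅
  L6: def={j,s} ue=∅
  L7: def={c,k} ue={j}

Liveness:
  L0 li=∅ lo={s}
  L1 li={s} lo=∅
  L2 li={s} lo=∅
  L3 li=∅ lo=∅
  L4 li=∅ lo={j}
  L5 li=∅ lo=∅
  L6 li=∅ lo=∅
  L7 li={j} lo=∅

Interference:
  c↔{j,k,s}
  j↔{c,k}
  k↔{c,j}
  s↔{c,t}
  t↔{s}

N(s) = ["c", "t"]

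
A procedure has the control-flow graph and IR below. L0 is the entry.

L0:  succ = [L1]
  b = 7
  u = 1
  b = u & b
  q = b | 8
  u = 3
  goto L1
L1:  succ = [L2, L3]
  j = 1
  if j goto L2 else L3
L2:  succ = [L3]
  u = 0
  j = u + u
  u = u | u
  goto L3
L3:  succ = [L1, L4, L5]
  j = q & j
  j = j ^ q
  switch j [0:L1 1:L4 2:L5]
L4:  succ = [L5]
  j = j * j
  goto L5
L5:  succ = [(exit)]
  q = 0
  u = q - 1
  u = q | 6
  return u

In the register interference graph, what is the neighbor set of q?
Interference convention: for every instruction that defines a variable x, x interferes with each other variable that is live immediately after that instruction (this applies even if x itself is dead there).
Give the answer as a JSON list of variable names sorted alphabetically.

Answer: ["j", "u"]

Derivation:
Block summaries:
  L0 def {b,q,u} use ∅
  L1 def {j} use ∅
  L2 def {j,u} use ∅
  L3 def {j} use {j,q}
  L4 def {j} use {j}
  L5 def {q,u} use ∅

Backward fixpoint:
  L0 li=∅ lo={q}
  L1 li={q} lo={j,q}
  L2 li={q} lo={j,q}
  L3 li={j,q} lo={j,q}
  L4 li={j} lo=∅
  L5 li=∅ lo=∅

Interference:
  b↔{u}
  j↔{q,u}
  q↔{j,u}
  u↔{b,j,q}

N(q) = ["j", "u"]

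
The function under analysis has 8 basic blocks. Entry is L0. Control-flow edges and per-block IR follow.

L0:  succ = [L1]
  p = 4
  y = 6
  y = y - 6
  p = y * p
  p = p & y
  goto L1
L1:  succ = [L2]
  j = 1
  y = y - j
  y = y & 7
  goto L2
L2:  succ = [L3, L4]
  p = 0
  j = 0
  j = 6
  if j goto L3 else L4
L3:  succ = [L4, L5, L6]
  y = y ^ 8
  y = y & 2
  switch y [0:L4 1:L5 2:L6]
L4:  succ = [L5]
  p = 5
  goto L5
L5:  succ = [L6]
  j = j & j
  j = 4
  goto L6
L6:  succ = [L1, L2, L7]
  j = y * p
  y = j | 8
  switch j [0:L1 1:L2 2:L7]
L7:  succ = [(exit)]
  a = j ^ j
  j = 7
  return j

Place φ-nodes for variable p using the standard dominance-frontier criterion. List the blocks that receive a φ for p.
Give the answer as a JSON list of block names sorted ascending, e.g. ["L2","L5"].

Answer: ["L1", "L2", "L5", "L6"]

Working:
idom tree: L1←L0 L2←L1 L3←L2 L4←L2 L5←L2 L6←L2 L7←L6
Dom∩ at merges:
  L1: preds {L0,L6}: {L0} ∩ {L0,L1,L2,L6} = {L0}; idom=L0
  L2: preds {L1,L6}: {L0,L1} ∩ {L0,L1,L2,L6} = {L0,L1}; idom=L1
  L4: preds {L2,L3}: {L0,L1,L2} ∩ {L0,L1,L2,L3} = {L0,L1,L2}; idom=L2
  L5: preds {L3,L4}: {L0,L1,L2,L3} ∩ {L0,L1,L2,L4} = {L0,L1,L2}; idom=L2
  L6: preds {L3,L5}: {L0,L1,L2,L3} ∩ {L0,L1,L2,L5} = {L0,L1,L2}; idom=L2

Frontier:
  L1←L0: walk · to L0
  L1←L6: walk L6→L2→L1 to L0
  L2←L1: walk · to L1
  L2←L6: walk L6→L2 to L1
  L4←L2: walk · to L2
  L4←L3: walk L3 to L2
  L5←L3: walk L3 to L2
  L5←L4: walk L4 to L2
  L6←L3: walk L3 to L2
  L6←L5: walk L5 to L2
  L0 → ∅
  L1 → {L1}
  L2 → {L1,L2}
  L3 → {L4,L5,L6}
  L4 → {L5}
  L5 → {L6}
  L6 → {L1,L2}
  L7 → ∅

φ for p: defs {L0,L2,L4}
  DF⁺ = {L1,L2,L5,L6}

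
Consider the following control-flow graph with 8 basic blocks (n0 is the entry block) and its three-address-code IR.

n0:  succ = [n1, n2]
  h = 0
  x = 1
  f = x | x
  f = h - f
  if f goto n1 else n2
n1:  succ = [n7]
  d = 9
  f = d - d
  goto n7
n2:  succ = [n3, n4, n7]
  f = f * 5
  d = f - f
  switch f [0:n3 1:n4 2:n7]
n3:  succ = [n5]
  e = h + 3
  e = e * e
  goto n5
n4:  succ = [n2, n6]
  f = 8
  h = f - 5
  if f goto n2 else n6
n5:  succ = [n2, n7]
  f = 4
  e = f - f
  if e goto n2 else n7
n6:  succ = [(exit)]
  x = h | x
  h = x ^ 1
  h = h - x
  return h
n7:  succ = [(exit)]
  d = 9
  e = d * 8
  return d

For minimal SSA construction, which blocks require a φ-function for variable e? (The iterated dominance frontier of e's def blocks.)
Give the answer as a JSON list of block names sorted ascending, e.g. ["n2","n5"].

idom tree: n1←n0 n2←n0 n3←n2 n4←n2 n5←n3 n6←n4 n7←n0
Dom at joins:
  n2: preds {n0,n4,n5}: {n0} ∩ {n0,n2,n4} ∩ {n0,n2,n3,n5} = {n0}; idom=n0
  n7: preds {n1,n2,n5}: {n0,n1} ∩ {n0,n2} ∩ {n0,n2,n3,n5} = {n0}; idom=n0

DF walk-up:
  join n2 pred n0: · stop@n0
  join n2 pred n4: n4→n2 stop@n0
  join n2 pred n5: n5→n3→n2 stop@n0
  join n7 pred n1: n1 stop@n0
  join n7 pred n2: n2 stop@n0
  join n7 pred n5: n5→n3→n2 stop@n0
  n0: DF=∅
  n1: DF={n7}
  n2: DF={n2,n7}
  n3: DF={n2,n7}
  n4: DF={n2}
  n5: DF={n2,n7}
  n6: DF=∅
  n7: DF=∅

φ for e: defs {n3,n5,n7}
  DF⁺ = {n2,n7}

Answer: ["n2", "n7"]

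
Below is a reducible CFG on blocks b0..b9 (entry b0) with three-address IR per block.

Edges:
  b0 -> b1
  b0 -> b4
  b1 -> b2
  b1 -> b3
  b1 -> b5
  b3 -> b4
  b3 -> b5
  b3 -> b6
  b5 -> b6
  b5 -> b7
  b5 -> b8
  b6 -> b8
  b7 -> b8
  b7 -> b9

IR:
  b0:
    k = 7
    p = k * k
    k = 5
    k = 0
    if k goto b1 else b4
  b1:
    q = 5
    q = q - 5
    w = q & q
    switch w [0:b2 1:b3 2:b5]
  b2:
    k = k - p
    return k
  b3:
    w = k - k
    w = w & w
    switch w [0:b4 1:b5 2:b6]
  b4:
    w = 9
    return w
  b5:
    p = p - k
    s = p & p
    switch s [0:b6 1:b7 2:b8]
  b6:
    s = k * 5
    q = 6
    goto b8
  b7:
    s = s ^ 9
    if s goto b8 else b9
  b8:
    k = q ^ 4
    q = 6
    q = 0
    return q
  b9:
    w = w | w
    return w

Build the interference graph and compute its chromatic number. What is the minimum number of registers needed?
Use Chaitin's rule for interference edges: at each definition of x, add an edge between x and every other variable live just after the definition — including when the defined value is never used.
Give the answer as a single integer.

def/use:
  b0 def {k,p} use ∅
  b1 def {q,w} use ∅
  b2 def {k} use {k,p}
  b3 def {w} use {k}
  b4 def {w} use ∅
  b5 def {p,s} use {k,p}
  b6 def {q,s} use {k}
  b7 def {s} use {s}
  b8 def {k,q} use {q}
  b9 def {w} use {w}

Backward fixpoint:
  live b0: ∅→{k,p}
  live b1: {k,p}→{k,p,q,w}
  live b2: {k,p}→∅
  live b3: {k,p,q}→{k,p,q,w}
  live b4: ∅→∅
  live b5: {k,p,q,w}→{k,q,s,w}
  live b6: {k}→{q}
  live b7: {q,s,w}→{q,w}
  live b8: {q}→∅
  live b9: {w}→∅

Conflict graph:
  k — {p,q,s,w}
  p — {k,q,w}
  q — {k,p,s,w}
  s — {k,q,w}
  w — {k,p,q,s}

Registers:
  {k,p,q,w} pairwise interfere (4-clique) ⇒ χ ≥ 4
  4-colouring: r0={k}  r1={q}  r2={w}  r3={p,s}
  χ = 4

Answer: 4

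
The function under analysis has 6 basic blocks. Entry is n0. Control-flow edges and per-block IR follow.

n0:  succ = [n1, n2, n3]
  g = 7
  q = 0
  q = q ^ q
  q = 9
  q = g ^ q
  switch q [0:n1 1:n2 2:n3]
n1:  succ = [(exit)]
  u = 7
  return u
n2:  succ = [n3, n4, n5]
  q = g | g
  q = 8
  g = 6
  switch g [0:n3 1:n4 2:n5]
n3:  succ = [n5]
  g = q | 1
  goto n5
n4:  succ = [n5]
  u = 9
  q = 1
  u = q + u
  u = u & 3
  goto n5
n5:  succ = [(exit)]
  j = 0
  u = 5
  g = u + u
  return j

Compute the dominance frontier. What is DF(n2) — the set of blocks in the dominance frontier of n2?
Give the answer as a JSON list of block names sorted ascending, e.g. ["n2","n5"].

idom tree: n1←n0 n2←n0 n3←n0 n4←n2 n5←n0
Dom∩ at merges:
  n3: preds {n0,n2}: {n0} ∩ {n0,n2} = {n0}; idom=n0
  n5: preds {n2,n3,n4}: {n0,n2} ∩ {n0,n3} ∩ {n0,n2,n4} = {n0}; idom=n0

Frontier:
  n3←n0: walk · to n0
  n3←n2: walk n2 to n0
  n5←n2: walk n2 to n0
  n5←n3: walk n3 to n0
  n5←n4: walk n4→n2 to n0
  DF(n0)=∅
  DF(n1)=∅
  DF(n2)={n3,n5}
  DF(n3)={n5}
  DF(n4)={n5}
  DF(n5)=∅

DF(n2) = ["n3", "n5"]

Answer: ["n3", "n5"]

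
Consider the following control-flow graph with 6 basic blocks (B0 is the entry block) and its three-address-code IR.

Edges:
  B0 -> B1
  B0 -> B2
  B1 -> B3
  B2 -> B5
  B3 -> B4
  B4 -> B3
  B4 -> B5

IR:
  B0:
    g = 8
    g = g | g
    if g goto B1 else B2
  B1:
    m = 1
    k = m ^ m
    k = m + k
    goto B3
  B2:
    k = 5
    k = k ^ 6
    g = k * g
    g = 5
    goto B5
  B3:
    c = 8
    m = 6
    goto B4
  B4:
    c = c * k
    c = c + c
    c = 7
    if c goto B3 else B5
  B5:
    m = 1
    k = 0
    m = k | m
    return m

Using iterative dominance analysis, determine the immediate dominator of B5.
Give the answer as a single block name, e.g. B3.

idom tree: B1←B0 B2←B0 B3←B1 B4←B3 B5←B0
Join-block Dom:
  B3: preds {B1,B4}: {B0,B1} ∩ {B0,B1,B3,B4} = {B0,B1}; idom=B1
  B5: preds {B2,B4}: {B0,B2} ∩ {B0,B1,B3,B4} = {B0}; idom=B0

idom(B5) = B0

Answer: B0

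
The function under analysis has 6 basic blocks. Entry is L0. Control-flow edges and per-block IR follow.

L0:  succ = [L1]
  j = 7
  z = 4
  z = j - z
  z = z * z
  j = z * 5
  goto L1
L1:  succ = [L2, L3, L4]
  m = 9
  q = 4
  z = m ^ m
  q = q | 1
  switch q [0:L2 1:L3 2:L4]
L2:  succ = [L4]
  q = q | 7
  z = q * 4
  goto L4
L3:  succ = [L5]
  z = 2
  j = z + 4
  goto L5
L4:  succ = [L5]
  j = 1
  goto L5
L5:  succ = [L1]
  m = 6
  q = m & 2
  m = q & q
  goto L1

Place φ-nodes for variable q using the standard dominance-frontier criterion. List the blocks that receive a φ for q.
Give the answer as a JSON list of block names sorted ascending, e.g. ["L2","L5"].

idom tree: L1←L0 L2←L1 L3←L1 L4←L1 L5←L1
Dom at joins:
  L1: preds {L0,L5}: {L0} ∩ {L0,L1,L5} = {L0}; idom=L0
  L4: preds {L1,L2}: {L0,L1} ∩ {L0,L1,L2} = {L0,L1}; idom=L1
  L5: preds {L3,L4}: {L0,L1,L3} ∩ {L0,L1,L4} = {L0,L1}; idom=L1

DF derivation:
  join L1 pred L0: · stop@L0
  join L1 pred L5: L5→L1 stop@L0
  join L4 pred L1: · stop@L1
  join L4 pred L2: L2 stop@L1
  join L5 pred L3: L3 stop@L1
  join L5 pred L4: L4 stop@L1
  DF(L0)=∅
  DF(L1)={L1}
  DF(L2)={L4}
  DF(L3)={L5}
  DF(L4)={L5}
  DF(L5)={L1}

φ for q: defs {L1,L2,L5}
  DF⁺ = {L1,L4,L5}

Answer: ["L1", "L4", "L5"]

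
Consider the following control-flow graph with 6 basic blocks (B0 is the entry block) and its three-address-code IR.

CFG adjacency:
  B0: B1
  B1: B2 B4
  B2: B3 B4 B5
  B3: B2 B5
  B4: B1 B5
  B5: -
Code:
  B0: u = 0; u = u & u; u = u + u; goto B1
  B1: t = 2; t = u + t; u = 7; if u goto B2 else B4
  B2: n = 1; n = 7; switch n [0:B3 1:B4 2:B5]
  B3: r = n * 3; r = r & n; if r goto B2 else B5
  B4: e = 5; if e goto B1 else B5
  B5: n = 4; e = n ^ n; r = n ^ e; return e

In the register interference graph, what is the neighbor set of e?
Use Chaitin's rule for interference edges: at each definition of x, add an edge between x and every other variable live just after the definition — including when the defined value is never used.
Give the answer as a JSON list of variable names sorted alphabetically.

Per-block:
  B0: {u} / ∅
  B1: {t,u} / {u}
  B2: {n} / ∅
  B3: {r} / {n}
  B4: {e} / ∅
  B5: {e,n,r} / ∅

Live sets:
  B0 li=∅ lo={u}
  B1 li={u} lo={u}
  B2 li={u} lo={n,u}
  B3 li={n,u} lo={u}
  B4 li={u} lo={u}
  B5 li=∅ lo=∅

Interference:
  e: {n,r,u}
  n: {e,r,u}
  r: {e,n,u}
  t: {u}
  u: {e,n,r,t}

N(e) = ["n", "r", "u"]

Answer: ["n", "r", "u"]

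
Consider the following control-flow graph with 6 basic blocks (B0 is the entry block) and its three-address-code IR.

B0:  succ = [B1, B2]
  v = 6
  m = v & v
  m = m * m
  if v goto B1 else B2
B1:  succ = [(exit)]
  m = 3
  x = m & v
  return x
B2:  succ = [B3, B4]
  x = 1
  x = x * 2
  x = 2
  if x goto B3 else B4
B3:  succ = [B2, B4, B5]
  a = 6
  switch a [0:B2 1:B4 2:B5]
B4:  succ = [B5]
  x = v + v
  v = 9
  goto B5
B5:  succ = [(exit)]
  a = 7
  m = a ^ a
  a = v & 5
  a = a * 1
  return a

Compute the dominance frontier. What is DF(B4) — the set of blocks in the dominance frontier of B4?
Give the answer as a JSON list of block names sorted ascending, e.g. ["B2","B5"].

idom tree: B1←B0 B2←B0 B3←B2 B4←B2 B5←B2
Dom at joins:
  B2: preds {B0,B3}: {B0} ∩ {B0,B2,B3} = {B0}; idom=B0
  B4: preds {B2,B3}: {B0,B2} ∩ {B0,B2,B3} = {B0,B2}; idom=B2
  B5: preds {B3,B4}: {B0,B2,B3} ∩ {B0,B2,B4} = {B0,B2}; idom=B2

DF walk-up:
  B2←B0: walk · to B0
  B2←B3: walk B3→B2 to B0
  B4←B2: walk · to B2
  B4←B3: walk B3 to B2
  B5←B3: walk B3 to B2
  B5←B4: walk B4 to B2
  B0: DF=∅
  B1: DF=∅
  B2: DF={B2}
  B3: DF={B2,B4,B5}
  B4: DF={B5}
  B5: DF=∅

DF(B4) = ["B5"]

Answer: ["B5"]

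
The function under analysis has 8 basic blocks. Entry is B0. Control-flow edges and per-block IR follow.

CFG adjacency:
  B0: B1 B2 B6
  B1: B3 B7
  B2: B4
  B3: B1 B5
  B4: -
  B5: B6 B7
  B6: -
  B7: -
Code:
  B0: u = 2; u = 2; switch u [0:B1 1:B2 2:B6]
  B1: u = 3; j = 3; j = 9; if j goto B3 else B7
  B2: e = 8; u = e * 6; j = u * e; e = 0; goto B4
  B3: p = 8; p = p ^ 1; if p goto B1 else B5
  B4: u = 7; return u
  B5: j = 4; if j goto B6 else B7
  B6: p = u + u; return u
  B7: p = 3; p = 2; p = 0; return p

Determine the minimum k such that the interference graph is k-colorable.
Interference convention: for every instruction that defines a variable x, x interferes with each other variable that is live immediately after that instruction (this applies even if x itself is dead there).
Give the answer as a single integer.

def/use:
  B0 def {u} use ∅
  B1 def {j,u} use ∅
  B2 def {e,j,u} use ∅
  B3 def {p} use ∅
  B4 def {u} use ∅
  B5 def {j} use ∅
  B6 def {p} use {u}
  B7 def {p} use ∅

Liveness:
  B0 li=∅ lo={u}
  B1 li=∅ lo={u}
  B2 li=∅ lo=∅
  B3 li={u} lo={u}
  B4 li=∅ lo=∅
  B5 li={u} lo={u}
  B6 li={u} lo=∅
  B7 li=∅ lo=∅

Interfere edges:
  e↔{u}
  j↔{u}
  p↔{u}
  u↔{e,j,p}

Chromatic number:
  {e,u} pairwise interfere (2-clique) ⇒ χ ≥ 2
  2-colouring: R0={u}  R1={e,j,p}
  χ = 2

Answer: 2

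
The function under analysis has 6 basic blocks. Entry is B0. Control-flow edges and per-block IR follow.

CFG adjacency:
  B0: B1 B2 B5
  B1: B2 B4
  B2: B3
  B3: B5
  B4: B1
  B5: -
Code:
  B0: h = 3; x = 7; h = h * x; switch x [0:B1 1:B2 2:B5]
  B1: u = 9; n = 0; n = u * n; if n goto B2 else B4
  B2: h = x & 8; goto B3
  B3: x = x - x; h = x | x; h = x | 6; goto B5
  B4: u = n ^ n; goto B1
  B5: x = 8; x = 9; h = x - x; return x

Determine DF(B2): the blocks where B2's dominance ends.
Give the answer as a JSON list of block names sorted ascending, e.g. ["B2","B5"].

Answer: ["B5"]

Derivation:
idom tree: B1←B0 B2←B0 B3←B2 B4←B1 B5←B0
Dom at joins:
  B1: preds {B0,B4}: {B0} ∩ {B0,B1,B4} = {B0}; idom=B0
  B2: preds {B0,B1}: {B0} ∩ {B0,B1} = {B0}; idom=B0
  B5: preds {B0,B3}: {B0} ∩ {B0,B2,B3} = {B0}; idom=B0

DF walk-up:
  join B1 pred B0: · stop@B0
  join B1 pred B4: B4→B1 stop@B0
  join B2 pred B0: · stop@B0
  join B2 pred B1: B1 stop@B0
  join B5 pred B0: · stop@B0
  join B5 pred B3: B3→B2 stop@B0
  DF(B0)=∅
  DF(B1)={B1,B2}
  DF(B2)={B5}
  DF(B3)={B5}
  DF(B4)={B1}
  DF(B5)=∅

DF(B2) = ["B5"]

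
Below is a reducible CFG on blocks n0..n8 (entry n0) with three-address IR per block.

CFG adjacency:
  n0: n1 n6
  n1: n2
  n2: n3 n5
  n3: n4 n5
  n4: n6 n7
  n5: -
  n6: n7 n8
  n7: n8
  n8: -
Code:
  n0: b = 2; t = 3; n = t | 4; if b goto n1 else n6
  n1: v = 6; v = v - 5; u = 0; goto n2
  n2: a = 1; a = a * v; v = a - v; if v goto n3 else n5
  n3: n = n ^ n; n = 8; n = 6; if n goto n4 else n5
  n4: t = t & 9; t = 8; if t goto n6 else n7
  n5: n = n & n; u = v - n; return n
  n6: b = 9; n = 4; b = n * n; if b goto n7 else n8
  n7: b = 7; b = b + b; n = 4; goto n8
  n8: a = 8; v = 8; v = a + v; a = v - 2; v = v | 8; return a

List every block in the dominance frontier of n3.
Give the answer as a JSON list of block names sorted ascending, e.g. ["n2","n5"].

Answer: ["n5", "n6", "n7"]

Derivation:
idom tree: n1←n0 n2←n1 n3←n2 n4←n3 n5←n2 n6←n0 n7←n0 n8←n0
Join-block Dom:
  n5: preds {n2,n3}: {n0,n1,n2} ∩ {n0,n1,n2,n3} = {n0,n1,n2}; idom=n2
  n6: preds {n0,n4}: {n0} ∩ {n0,n1,n2,n3,n4} = {n0}; idom=n0
  n7: preds {n4,n6}: {n0,n1,n2,n3,n4} ∩ {n0,n6} = {n0}; idom=n0
  n8: preds {n6,n7}: {n0,n6} ∩ {n0,n7} = {n0}; idom=n0

DF derivation:
  join n5 pred n2: · stop@n2
  join n5 pred n3: n3 stop@n2
  join n6 pred n0: · stop@n0
  join n6 pred n4: n4→n3→n2→n1 stop@n0
  join n7 pred n4: n4→n3→n2→n1 stop@n0
  join n7 pred n6: n6 stop@n0
  join n8 pred n6: n6 stop@n0
  join n8 pred n7: n7 stop@n0
  n0: DF=∅
  n1: DF={n6,n7}
  n2: DF={n6,n7}
  n3: DF={n5,n6,n7}
  n4: DF={n6,n7}
  n5: DF=∅
  n6: DF={n7,n8}
  n7: DF={n8}
  n8: DF=∅

DF(n3) = ["n5", "n6", "n7"]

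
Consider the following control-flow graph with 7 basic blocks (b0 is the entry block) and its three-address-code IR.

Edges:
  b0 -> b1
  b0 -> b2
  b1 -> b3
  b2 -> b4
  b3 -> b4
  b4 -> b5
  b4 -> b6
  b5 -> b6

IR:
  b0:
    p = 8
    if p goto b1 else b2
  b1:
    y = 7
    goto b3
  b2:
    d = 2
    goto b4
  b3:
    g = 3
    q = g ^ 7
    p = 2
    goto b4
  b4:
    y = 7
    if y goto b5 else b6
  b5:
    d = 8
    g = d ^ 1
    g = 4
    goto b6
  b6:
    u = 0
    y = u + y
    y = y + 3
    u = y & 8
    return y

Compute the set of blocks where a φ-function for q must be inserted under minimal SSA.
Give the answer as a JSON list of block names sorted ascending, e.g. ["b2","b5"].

Answer: ["b4"]

Derivation:
idom tree: b1←b0 b2←b0 b3←b1 b4←b0 b5←b4 b6←b4
Join-block Dom:
  b4: preds {b2,b3}: {b0,b2} ∩ {b0,b1,b3} = {b0}; idom=b0
  b6: preds {b4,b5}: {b0,b4} ∩ {b0,b4,b5} = {b0,b4}; idom=b4

DF derivation:
  b4←b2: walk b2 to b0
  b4←b3: walk b3→b1 to b0
  b6←b4: walk · to b4
  b6←b5: walk b5 to b4
  DF(b0)=∅
  DF(b1)={b4}
  DF(b2)={b4}
  DF(b3)={b4}
  DF(b4)=∅
  DF(b5)={b6}
  DF(b6)=∅

φ for q: defs {b3}
  DF⁺ = {b4}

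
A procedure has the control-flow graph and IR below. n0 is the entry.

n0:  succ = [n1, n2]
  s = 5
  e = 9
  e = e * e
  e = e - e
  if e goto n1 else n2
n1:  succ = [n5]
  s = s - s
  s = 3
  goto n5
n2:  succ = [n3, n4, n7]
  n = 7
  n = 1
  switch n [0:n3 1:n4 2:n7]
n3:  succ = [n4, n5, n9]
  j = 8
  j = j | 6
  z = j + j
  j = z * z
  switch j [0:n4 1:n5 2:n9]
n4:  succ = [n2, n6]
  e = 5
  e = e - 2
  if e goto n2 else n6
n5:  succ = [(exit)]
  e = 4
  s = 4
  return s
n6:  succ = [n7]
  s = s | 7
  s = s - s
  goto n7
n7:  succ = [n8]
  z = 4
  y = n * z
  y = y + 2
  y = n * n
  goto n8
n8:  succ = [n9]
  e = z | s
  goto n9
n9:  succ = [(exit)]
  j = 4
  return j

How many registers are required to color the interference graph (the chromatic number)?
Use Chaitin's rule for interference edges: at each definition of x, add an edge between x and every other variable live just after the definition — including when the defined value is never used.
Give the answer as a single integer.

Answer: 4

Analysis:
Block summaries:
  n0: {e,s} / ∅
  n1: {s} / {s}
  n2: {n} / ∅
  n3: {j,z} / ∅
  n4: {e} / ∅
  n5: {e,s} / ∅
  n6: {s} / {s}
  n7: {y,z} / {n}
  n8: {e} / {s,z}
  n9: {j} / ∅

Backward fixpoint:
  n0: in=∅ out={s}
  n1: in={s} out=∅
  n2: in={s} out={n,s}
  n3: in={n,s} out={n,s}
  n4: in={n,s} out={n,s}
  n5: in=∅ out=∅
  n6: in={n,s} out={n,s}
  n7: in={n,s} out={s,z}
  n8: in={s,z} out=∅
  n9: in=∅ out=∅

Conflict graph:
  e: {n,s}
  j: {n,s}
  n: {e,j,s,y,z}
  s: {e,j,n,y,z}
  y: {n,s,z}
  z: {n,s,y}

Colouring:
  lower bound: {n,s,y,z} mutually conflict ⇒ χ ≥ 4
  4-colouring: c0={n}  c1={s}  c2={e,j,y}  c3={z}
  χ = 4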